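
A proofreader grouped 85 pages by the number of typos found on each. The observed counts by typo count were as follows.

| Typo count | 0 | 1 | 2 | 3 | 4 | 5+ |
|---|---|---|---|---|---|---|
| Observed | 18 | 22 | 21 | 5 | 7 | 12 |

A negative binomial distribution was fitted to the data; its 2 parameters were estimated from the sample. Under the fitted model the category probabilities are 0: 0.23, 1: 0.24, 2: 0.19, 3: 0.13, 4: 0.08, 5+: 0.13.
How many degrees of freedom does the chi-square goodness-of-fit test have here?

There are k = 6 categories and 2 parameters estimated from the data, so df = 6 − 1 − 2 = 3.

3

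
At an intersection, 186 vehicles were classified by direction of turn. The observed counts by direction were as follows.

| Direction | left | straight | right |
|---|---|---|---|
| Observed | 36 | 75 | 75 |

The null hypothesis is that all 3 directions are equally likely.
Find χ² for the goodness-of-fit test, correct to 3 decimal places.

Expected count for each of the 3 categories: 186/3 = 62.
χ² = (36−62)²/62 + (75−62)²/62 + (75−62)²/62
   = 10.9032 + 2.7258 + 2.7258
Sum = 16.355

16.355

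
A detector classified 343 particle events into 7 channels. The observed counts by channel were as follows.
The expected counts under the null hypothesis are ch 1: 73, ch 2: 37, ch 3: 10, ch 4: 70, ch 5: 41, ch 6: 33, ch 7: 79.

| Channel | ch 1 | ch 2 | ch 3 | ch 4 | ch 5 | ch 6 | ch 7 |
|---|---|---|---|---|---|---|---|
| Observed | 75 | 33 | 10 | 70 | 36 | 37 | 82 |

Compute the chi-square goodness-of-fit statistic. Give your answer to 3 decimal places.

ch 1: (75 − 73)²/73 = 4/73 = 0.0548
ch 2: (33 − 37)²/37 = 16/37 = 0.4324
ch 3: (10 − 10)²/10 = 0/10 = 0.0000
ch 4: (70 − 70)²/70 = 0/70 = 0.0000
ch 5: (36 − 41)²/41 = 25/41 = 0.6098
ch 6: (37 − 33)²/33 = 16/33 = 0.4848
ch 7: (82 − 79)²/79 = 9/79 = 0.1139
Sum = 1.696

1.696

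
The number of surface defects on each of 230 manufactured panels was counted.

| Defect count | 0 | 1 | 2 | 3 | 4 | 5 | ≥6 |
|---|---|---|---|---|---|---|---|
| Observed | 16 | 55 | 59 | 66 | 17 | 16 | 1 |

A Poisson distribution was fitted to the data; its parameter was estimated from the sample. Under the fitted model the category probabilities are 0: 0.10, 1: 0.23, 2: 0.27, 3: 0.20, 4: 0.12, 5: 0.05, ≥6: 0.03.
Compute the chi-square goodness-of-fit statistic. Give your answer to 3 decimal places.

21.941

Expected counts E_i = n·p_i: 230×0.10 = 23, 230×0.23 = 52.9, 230×0.27 = 62.1, 230×0.20 = 46, 230×0.12 = 27.6, 230×0.05 = 11.5, 230×0.03 = 6.9.
0: (16 − 23)²/23 = 49/23 = 2.1304
1: (55 − 52.9)²/52.9 = 4.41/52.9 = 0.0834
2: (59 − 62.1)²/62.1 = 9.61/62.1 = 0.1548
3: (66 − 46)²/46 = 400/46 = 8.6957
4: (17 − 27.6)²/27.6 = 112.36/27.6 = 4.0710
5: (16 − 11.5)²/11.5 = 20.25/11.5 = 1.7609
≥6: (1 − 6.9)²/6.9 = 34.81/6.9 = 5.0449
Sum = 21.941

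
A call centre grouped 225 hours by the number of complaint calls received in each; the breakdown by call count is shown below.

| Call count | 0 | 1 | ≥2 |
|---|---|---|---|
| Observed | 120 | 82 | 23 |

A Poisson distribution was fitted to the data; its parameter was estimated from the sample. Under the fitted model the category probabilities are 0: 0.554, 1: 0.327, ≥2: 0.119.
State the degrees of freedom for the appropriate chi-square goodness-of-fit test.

There are k = 3 categories and 1 parameter estimated from the data, so df = 3 − 1 − 1 = 1.

1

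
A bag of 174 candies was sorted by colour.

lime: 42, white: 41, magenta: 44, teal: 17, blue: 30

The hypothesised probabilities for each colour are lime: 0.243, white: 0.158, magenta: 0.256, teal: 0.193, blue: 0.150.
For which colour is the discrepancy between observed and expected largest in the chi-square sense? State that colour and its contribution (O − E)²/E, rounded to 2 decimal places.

Expected counts E_i = n·p_i: 174×0.243 = 42.282, 174×0.158 = 27.492, 174×0.256 = 44.544, 174×0.193 = 33.582, 174×0.150 = 26.1.
χ² = (42−42.282)²/42.282 + (41−27.492)²/27.492 + (44−44.544)²/44.544 + (17−33.582)²/33.582 + (30−26.1)²/26.1
   = 0.002 + 6.637 + 0.007 + 8.188 + 0.583
The largest term is for teal: 8.19.

teal, 8.19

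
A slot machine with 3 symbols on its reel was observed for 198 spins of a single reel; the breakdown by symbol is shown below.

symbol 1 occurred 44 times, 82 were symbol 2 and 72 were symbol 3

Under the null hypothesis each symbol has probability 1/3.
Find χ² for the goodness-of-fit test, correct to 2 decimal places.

11.76

Under H₀ each category has probability 1/3, so each expected count is 198/3 = 66.
cat           O        E   (O−E)²/E
symbol 1     44       66      7.333
symbol 2     82       66      3.879
symbol 3     72       66      0.545
Sum = 11.76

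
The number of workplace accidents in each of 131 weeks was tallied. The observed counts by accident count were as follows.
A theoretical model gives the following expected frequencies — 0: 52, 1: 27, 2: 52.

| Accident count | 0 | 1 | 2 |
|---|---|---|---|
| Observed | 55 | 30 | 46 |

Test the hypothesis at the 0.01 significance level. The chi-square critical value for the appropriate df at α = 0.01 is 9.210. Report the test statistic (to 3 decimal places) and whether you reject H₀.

0: (55 − 52)²/52 = 9/52 = 0.1731
1: (30 − 27)²/27 = 9/27 = 0.3333
2: (46 − 52)²/52 = 36/52 = 0.6923
Sum = 1.199
df = 2. Since 1.199 < 9.210, we do not reject H₀.

1.199; do not reject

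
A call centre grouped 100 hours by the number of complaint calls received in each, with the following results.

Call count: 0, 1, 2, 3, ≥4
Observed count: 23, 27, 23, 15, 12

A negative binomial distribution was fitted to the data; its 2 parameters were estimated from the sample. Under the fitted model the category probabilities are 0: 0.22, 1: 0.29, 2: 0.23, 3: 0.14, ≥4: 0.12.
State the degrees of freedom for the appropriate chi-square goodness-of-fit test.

There are k = 5 categories and 2 parameters estimated from the data, so df = 5 − 1 − 2 = 2.

2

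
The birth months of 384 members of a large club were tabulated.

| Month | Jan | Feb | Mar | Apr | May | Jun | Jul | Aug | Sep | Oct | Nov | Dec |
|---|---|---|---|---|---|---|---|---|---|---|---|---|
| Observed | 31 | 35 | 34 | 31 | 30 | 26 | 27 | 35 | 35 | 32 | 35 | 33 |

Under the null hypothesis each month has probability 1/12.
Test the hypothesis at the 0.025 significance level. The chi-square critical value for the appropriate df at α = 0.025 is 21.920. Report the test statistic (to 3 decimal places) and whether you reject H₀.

3.375; do not reject

Under H₀ each category has probability 1/12, so each expected count is 384/12 = 32.
cat         O        E   (O−E)²/E
Jan        31       32     0.0313
Feb        35       32     0.2813
Mar        34       32     0.1250
Apr        31       32     0.0313
May        30       32     0.1250
Jun        26       32     1.1250
Jul        27       32     0.7813
Aug        35       32     0.2813
Sep        35       32     0.2813
Oct        32       32     0.0000
Nov        35       32     0.2813
Dec        33       32     0.0313
Sum = 3.375
df = 11. Since 3.375 < 21.920, we do not reject H₀.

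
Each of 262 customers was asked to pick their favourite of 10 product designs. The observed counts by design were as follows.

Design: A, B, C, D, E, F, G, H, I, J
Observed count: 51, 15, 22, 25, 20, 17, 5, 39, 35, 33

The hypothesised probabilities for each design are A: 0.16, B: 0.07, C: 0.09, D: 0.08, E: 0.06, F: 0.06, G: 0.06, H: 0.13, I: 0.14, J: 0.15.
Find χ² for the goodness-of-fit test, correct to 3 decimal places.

13.843

Expected counts E_i = n·p_i: 262×0.16 = 41.92, 262×0.07 = 18.34, 262×0.09 = 23.58, 262×0.08 = 20.96, 262×0.06 = 15.72, 262×0.06 = 15.72, 262×0.06 = 15.72, 262×0.13 = 34.06, 262×0.14 = 36.68, 262×0.15 = 39.3.
χ² = (51−41.92)²/41.92 + (15−18.34)²/18.34 + (22−23.58)²/23.58 + (25−20.96)²/20.96 + (20−15.72)²/15.72 + (17−15.72)²/15.72 + (5−15.72)²/15.72 + (39−34.06)²/34.06 + (35−36.68)²/36.68 + (33−39.3)²/39.3
   = 1.9668 + 0.6083 + 0.1059 + 0.7787 + 1.1653 + 0.1042 + 7.3103 + 0.7165 + 0.0769 + 1.0099
Sum = 13.843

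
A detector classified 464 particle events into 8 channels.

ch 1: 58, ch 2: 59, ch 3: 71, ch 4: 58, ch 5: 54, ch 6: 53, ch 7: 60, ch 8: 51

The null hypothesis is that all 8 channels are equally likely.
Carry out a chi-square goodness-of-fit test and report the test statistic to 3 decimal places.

4.552

Under H₀ each category has probability 1/8, so each expected count is 464/8 = 58.
ch 1: (58 − 58)²/58 = 0/58 = 0.0000
ch 2: (59 − 58)²/58 = 1/58 = 0.0172
ch 3: (71 − 58)²/58 = 169/58 = 2.9138
ch 4: (58 − 58)²/58 = 0/58 = 0.0000
ch 5: (54 − 58)²/58 = 16/58 = 0.2759
ch 6: (53 − 58)²/58 = 25/58 = 0.4310
ch 7: (60 − 58)²/58 = 4/58 = 0.0690
ch 8: (51 − 58)²/58 = 49/58 = 0.8448
Sum = 4.552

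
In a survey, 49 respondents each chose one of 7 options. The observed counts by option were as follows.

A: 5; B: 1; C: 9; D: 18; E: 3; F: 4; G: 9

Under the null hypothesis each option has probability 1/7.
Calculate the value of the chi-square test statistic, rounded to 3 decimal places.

27.714

Expected count for each of the 7 categories: 49/7 = 7.
A: (5 − 7)²/7 = 4/7 = 0.5714
B: (1 − 7)²/7 = 36/7 = 5.1429
C: (9 − 7)²/7 = 4/7 = 0.5714
D: (18 − 7)²/7 = 121/7 = 17.2857
E: (3 − 7)²/7 = 16/7 = 2.2857
F: (4 − 7)²/7 = 9/7 = 1.2857
G: (9 − 7)²/7 = 4/7 = 0.5714
Sum = 27.714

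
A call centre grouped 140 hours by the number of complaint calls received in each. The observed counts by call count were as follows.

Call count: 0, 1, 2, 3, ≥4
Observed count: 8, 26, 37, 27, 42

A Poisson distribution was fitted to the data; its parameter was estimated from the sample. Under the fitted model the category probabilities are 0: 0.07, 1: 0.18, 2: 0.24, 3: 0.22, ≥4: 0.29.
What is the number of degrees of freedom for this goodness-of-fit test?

3

There are k = 5 categories and 1 parameter estimated from the data, so df = 5 − 1 − 1 = 3.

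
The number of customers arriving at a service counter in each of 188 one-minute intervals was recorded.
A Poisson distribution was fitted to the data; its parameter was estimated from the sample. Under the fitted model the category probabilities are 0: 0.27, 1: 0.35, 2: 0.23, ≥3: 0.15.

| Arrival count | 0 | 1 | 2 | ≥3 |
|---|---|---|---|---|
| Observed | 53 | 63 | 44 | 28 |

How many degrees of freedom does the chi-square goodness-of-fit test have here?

2

There are k = 4 categories and 1 parameter estimated from the data, so df = 4 − 1 − 1 = 2.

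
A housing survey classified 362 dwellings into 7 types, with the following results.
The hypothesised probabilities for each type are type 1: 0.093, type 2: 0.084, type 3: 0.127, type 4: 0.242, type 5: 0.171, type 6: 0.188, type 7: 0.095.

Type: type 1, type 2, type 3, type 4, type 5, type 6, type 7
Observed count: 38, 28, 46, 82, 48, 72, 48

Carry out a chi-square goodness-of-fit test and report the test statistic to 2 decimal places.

Expected counts E_i = n·p_i: 362×0.093 = 33.666, 362×0.084 = 30.408, 362×0.127 = 45.974, 362×0.242 = 87.604, 362×0.171 = 61.902, 362×0.188 = 68.056, 362×0.095 = 34.39.
χ² = (38−33.666)²/33.666 + (28−30.408)²/30.408 + (46−45.974)²/45.974 + (82−87.604)²/87.604 + (48−61.902)²/61.902 + (72−68.056)²/68.056 + (48−34.39)²/34.39
   = 0.558 + 0.191 + 0.000 + 0.358 + 3.122 + 0.229 + 5.386
Sum = 9.84

9.84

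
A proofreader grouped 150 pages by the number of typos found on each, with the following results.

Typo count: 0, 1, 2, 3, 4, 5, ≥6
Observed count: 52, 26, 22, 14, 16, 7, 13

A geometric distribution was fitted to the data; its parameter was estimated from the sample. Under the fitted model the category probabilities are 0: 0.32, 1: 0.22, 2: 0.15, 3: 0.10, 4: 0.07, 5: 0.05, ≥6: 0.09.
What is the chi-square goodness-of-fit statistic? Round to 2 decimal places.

4.83

Expected counts E_i = n·p_i: 150×0.32 = 48, 150×0.22 = 33, 150×0.15 = 22.5, 150×0.10 = 15, 150×0.07 = 10.5, 150×0.05 = 7.5, 150×0.09 = 13.5.
χ² = (52−48)²/48 + (26−33)²/33 + (22−22.5)²/22.5 + (14−15)²/15 + (16−10.5)²/10.5 + (7−7.5)²/7.5 + (13−13.5)²/13.5
   = 0.333 + 1.485 + 0.011 + 0.067 + 2.881 + 0.033 + 0.019
Sum = 4.83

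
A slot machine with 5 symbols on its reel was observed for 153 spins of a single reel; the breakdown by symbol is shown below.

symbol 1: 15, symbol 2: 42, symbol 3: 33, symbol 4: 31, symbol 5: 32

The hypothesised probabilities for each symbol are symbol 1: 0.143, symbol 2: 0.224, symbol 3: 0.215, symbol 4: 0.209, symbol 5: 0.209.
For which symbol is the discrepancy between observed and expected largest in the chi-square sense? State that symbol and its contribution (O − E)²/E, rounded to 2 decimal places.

symbol 1, 2.16

Expected counts E_i = n·p_i: 153×0.143 = 21.879, 153×0.224 = 34.272, 153×0.215 = 32.895, 153×0.209 = 31.977, 153×0.209 = 31.977.
χ² = (15−21.879)²/21.879 + (42−34.272)²/34.272 + (33−32.895)²/32.895 + (31−31.977)²/31.977 + (32−31.977)²/31.977
   = 2.163 + 1.743 + 0.000 + 0.030 + 0.000
The largest term is for symbol 1: 2.16.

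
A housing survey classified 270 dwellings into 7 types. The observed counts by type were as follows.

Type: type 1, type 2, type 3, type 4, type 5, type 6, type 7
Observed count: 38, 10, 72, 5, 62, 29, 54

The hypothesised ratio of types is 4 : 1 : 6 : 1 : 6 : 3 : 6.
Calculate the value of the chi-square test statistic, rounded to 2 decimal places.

Ratio total = 27. Expected counts: 270×4/27 = 40, 270×1/27 = 10, 270×6/27 = 60, 270×1/27 = 10, 270×6/27 = 60, 270×3/27 = 30, 270×6/27 = 60.
χ² = (38−40)²/40 + (10−10)²/10 + (72−60)²/60 + (5−10)²/10 + (62−60)²/60 + (29−30)²/30 + (54−60)²/60
   = 0.100 + 0.000 + 2.400 + 2.500 + 0.067 + 0.033 + 0.600
Sum = 5.70

5.70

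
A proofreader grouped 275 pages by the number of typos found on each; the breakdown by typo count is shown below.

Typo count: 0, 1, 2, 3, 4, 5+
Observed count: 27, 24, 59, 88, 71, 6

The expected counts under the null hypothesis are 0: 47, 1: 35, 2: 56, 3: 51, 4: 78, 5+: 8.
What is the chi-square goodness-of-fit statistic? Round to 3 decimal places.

cat         O        E   (O−E)²/E
0          27       47     8.5106
1          24       35     3.4571
2          59       56     0.1607
3          88       51    26.8431
4          71       78     0.6282
5+          6        8     0.5000
Sum = 40.100

40.100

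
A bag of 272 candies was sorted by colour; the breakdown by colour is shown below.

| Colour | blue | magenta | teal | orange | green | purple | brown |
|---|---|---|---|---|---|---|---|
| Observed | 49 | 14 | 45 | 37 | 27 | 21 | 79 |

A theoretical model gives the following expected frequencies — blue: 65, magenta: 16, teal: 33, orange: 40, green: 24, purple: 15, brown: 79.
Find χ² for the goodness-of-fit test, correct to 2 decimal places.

11.55

blue: (49 − 65)²/65 = 256/65 = 3.938
magenta: (14 − 16)²/16 = 4/16 = 0.250
teal: (45 − 33)²/33 = 144/33 = 4.364
orange: (37 − 40)²/40 = 9/40 = 0.225
green: (27 − 24)²/24 = 9/24 = 0.375
purple: (21 − 15)²/15 = 36/15 = 2.400
brown: (79 − 79)²/79 = 0/79 = 0.000
Sum = 11.55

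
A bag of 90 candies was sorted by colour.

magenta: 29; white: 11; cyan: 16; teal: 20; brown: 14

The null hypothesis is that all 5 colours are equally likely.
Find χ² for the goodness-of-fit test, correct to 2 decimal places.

Under H₀ each category has probability 1/5, so each expected count is 90/5 = 18.
magenta: (29 − 18)²/18 = 121/18 = 6.722
white: (11 − 18)²/18 = 49/18 = 2.722
cyan: (16 − 18)²/18 = 4/18 = 0.222
teal: (20 − 18)²/18 = 4/18 = 0.222
brown: (14 − 18)²/18 = 16/18 = 0.889
Sum = 10.78

10.78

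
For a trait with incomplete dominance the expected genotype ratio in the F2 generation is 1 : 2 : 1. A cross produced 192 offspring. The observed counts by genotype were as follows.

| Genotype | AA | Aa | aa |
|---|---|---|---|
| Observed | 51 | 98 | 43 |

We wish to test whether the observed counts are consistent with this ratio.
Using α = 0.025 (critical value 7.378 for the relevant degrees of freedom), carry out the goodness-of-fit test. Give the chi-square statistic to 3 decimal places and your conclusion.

0.750; do not reject

Ratio total = 4. Expected counts: 192×1/4 = 48, 192×2/4 = 96, 192×1/4 = 48.
AA: (51 − 48)²/48 = 9/48 = 0.1875
Aa: (98 − 96)²/96 = 4/96 = 0.0417
aa: (43 − 48)²/48 = 25/48 = 0.5208
Sum = 0.750
df = 2. Since 0.750 < 7.378, we do not reject H₀.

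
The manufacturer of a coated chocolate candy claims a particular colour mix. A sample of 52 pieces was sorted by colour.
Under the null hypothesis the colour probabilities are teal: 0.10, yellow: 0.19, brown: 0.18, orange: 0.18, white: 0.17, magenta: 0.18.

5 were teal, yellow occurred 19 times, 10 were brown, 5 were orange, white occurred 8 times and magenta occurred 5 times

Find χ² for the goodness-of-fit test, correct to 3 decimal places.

12.612

Expected counts E_i = n·p_i: 52×0.10 = 5.2, 52×0.19 = 9.88, 52×0.18 = 9.36, 52×0.18 = 9.36, 52×0.17 = 8.84, 52×0.18 = 9.36.
cat          O        E   (O−E)²/E
teal         5      5.2     0.0077
yellow      19     9.88     8.4185
brown       10     9.36     0.0438
orange       5     9.36     2.0309
white        8     8.84     0.0798
magenta      5     9.36     2.0309
Sum = 12.612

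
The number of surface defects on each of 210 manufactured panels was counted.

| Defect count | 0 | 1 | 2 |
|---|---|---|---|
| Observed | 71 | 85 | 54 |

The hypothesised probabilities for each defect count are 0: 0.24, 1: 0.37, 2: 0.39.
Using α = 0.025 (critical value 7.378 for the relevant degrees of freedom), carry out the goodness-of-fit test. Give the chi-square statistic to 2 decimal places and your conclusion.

Expected counts E_i = n·p_i: 210×0.24 = 50.4, 210×0.37 = 77.7, 210×0.39 = 81.9.
cat         O        E   (O−E)²/E
0          71     50.4      8.420
1          85     77.7      0.686
2          54     81.9      9.504
Sum = 18.61
df = 2. Since 18.61 > 7.378, we reject H₀.

18.61; reject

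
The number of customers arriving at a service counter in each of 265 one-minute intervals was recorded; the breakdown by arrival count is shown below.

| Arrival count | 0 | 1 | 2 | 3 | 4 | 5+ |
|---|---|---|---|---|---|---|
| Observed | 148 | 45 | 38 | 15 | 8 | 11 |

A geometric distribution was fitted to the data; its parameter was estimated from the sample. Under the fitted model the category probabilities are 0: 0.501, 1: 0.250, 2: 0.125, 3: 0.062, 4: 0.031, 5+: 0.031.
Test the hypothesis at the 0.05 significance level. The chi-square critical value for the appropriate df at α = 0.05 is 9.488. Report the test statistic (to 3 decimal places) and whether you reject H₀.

Expected counts E_i = n·p_i: 265×0.501 = 132.765, 265×0.250 = 66.25, 265×0.125 = 33.125, 265×0.062 = 16.43, 265×0.031 = 8.215, 265×0.031 = 8.215.
cat         O        E   (O−E)²/E
0         148  132.765     1.7482
1          45    66.25     6.8160
2          38   33.125     0.7175
3          15    16.43     0.1245
4           8    8.215     0.0056
5+         11    8.215     0.9442
Sum = 10.356
df = 4. Since 10.356 > 9.488, we reject H₀.

10.356; reject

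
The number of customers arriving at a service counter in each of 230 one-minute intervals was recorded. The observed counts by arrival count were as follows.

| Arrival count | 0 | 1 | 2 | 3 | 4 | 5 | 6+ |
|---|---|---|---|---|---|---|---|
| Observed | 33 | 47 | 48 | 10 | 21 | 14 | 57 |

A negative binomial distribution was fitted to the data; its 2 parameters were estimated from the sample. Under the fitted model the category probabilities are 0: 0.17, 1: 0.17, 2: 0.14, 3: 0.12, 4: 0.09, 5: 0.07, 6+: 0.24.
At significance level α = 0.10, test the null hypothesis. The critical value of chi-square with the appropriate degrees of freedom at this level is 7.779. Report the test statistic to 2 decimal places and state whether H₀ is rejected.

Expected counts E_i = n·p_i: 230×0.17 = 39.1, 230×0.17 = 39.1, 230×0.14 = 32.2, 230×0.12 = 27.6, 230×0.09 = 20.7, 230×0.07 = 16.1, 230×0.24 = 55.2.
0: (33 − 39.1)²/39.1 = 37.21/39.1 = 0.952
1: (47 − 39.1)²/39.1 = 62.41/39.1 = 1.596
2: (48 − 32.2)²/32.2 = 249.64/32.2 = 7.753
3: (10 − 27.6)²/27.6 = 309.76/27.6 = 11.223
4: (21 − 20.7)²/20.7 = 0.09/20.7 = 0.004
5: (14 − 16.1)²/16.1 = 4.41/16.1 = 0.274
6+: (57 − 55.2)²/55.2 = 3.24/55.2 = 0.059
Sum = 21.86
df = 4. Since 21.86 > 7.779, we reject H₀.

21.86; reject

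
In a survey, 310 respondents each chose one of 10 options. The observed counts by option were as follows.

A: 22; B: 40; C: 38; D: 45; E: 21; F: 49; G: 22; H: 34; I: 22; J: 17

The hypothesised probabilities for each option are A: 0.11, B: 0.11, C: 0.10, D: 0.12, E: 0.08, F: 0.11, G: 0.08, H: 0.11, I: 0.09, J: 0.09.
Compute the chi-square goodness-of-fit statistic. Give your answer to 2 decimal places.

21.45

Expected counts E_i = n·p_i: 310×0.11 = 34.1, 310×0.11 = 34.1, 310×0.10 = 31, 310×0.12 = 37.2, 310×0.08 = 24.8, 310×0.11 = 34.1, 310×0.08 = 24.8, 310×0.11 = 34.1, 310×0.09 = 27.9, 310×0.09 = 27.9.
χ² = (22−34.1)²/34.1 + (40−34.1)²/34.1 + (38−31)²/31 + (45−37.2)²/37.2 + (21−24.8)²/24.8 + (49−34.1)²/34.1 + (22−24.8)²/24.8 + (34−34.1)²/34.1 + (22−27.9)²/27.9 + (17−27.9)²/27.9
   = 4.294 + 1.021 + 1.581 + 1.635 + 0.582 + 6.511 + 0.316 + 0.000 + 1.248 + 4.258
Sum = 21.45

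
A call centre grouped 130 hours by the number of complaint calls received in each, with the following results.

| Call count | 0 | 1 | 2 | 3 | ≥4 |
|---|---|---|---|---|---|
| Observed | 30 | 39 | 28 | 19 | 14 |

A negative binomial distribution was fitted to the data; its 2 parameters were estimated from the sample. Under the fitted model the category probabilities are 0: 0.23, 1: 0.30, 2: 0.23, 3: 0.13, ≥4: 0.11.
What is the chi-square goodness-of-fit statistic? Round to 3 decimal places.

0.388

Expected counts E_i = n·p_i: 130×0.23 = 29.9, 130×0.30 = 39, 130×0.23 = 29.9, 130×0.13 = 16.9, 130×0.11 = 14.3.
cat         O        E   (O−E)²/E
0          30     29.9     0.0003
1          39       39     0.0000
2          28     29.9     0.1207
3          19     16.9     0.2609
≥4         14     14.3     0.0063
Sum = 0.388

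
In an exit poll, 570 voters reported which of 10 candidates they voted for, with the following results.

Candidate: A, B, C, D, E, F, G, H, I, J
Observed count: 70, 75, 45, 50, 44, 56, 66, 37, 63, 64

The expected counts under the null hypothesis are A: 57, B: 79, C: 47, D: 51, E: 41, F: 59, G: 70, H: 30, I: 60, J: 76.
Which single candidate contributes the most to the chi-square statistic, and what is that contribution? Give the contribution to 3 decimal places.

A, 2.965

A: (70 − 57)²/57 = 169/57 = 2.9649
B: (75 − 79)²/79 = 16/79 = 0.2025
C: (45 − 47)²/47 = 4/47 = 0.0851
D: (50 − 51)²/51 = 1/51 = 0.0196
E: (44 − 41)²/41 = 9/41 = 0.2195
F: (56 − 59)²/59 = 9/59 = 0.1525
G: (66 − 70)²/70 = 16/70 = 0.2286
H: (37 − 30)²/30 = 49/30 = 1.6333
I: (63 − 60)²/60 = 9/60 = 0.1500
J: (64 − 76)²/76 = 144/76 = 1.8947
The largest term is for A: 2.965.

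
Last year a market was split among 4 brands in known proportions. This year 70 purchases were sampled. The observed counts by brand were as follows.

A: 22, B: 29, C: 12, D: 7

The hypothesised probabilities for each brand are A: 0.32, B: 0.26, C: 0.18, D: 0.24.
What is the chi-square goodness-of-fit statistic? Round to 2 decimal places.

12.16

Expected counts E_i = n·p_i: 70×0.32 = 22.4, 70×0.26 = 18.2, 70×0.18 = 12.6, 70×0.24 = 16.8.
A: (22 − 22.4)²/22.4 = 0.16/22.4 = 0.007
B: (29 − 18.2)²/18.2 = 116.64/18.2 = 6.409
C: (12 − 12.6)²/12.6 = 0.36/12.6 = 0.029
D: (7 − 16.8)²/16.8 = 96.04/16.8 = 5.717
Sum = 12.16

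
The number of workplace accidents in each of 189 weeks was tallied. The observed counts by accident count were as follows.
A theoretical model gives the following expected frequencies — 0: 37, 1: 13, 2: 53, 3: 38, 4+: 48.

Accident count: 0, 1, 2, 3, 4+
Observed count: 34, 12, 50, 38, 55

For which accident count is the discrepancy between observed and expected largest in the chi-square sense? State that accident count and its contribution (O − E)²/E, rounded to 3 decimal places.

χ² = (34−37)²/37 + (12−13)²/13 + (50−53)²/53 + (38−38)²/38 + (55−48)²/48
   = 0.2432 + 0.0769 + 0.1698 + 0.0000 + 1.0208
The largest term is for 4+: 1.021.

4+, 1.021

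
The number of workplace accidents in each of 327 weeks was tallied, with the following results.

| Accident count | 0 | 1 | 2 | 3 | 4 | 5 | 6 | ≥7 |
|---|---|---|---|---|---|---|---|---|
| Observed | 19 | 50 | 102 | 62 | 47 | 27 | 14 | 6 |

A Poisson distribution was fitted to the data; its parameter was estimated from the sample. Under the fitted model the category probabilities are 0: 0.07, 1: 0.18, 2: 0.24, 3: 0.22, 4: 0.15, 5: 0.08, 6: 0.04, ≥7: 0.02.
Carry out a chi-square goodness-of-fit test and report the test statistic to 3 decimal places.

10.639

Expected counts E_i = n·p_i: 327×0.07 = 22.89, 327×0.18 = 58.86, 327×0.24 = 78.48, 327×0.22 = 71.94, 327×0.15 = 49.05, 327×0.08 = 26.16, 327×0.04 = 13.08, 327×0.02 = 6.54.
cat         O        E   (O−E)²/E
0          19    22.89     0.6611
1          50    58.86     1.3337
2         102    78.48     7.0488
3          62    71.94     1.3734
4          47    49.05     0.0857
5          27    26.16     0.0270
6          14    13.08     0.0647
≥7          6     6.54     0.0446
Sum = 10.639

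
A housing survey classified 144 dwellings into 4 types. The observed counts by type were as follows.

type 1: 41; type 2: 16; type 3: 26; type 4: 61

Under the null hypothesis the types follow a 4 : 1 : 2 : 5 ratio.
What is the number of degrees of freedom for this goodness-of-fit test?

There are k = 4 categories and no parameters were estimated from the data, so df = 4 − 1 = 3.

3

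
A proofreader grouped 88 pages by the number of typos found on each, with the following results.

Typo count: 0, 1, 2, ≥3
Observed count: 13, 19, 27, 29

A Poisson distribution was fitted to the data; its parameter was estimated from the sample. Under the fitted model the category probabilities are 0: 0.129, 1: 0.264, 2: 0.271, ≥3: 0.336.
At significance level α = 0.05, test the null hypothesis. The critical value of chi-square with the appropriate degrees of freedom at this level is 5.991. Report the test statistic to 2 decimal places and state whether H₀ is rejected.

Expected counts E_i = n·p_i: 88×0.129 = 11.352, 88×0.264 = 23.232, 88×0.271 = 23.848, 88×0.336 = 29.568.
0: (13 − 11.352)²/11.352 = 2.715904/11.352 = 0.239
1: (19 − 23.232)²/23.232 = 17.909824/23.232 = 0.771
2: (27 − 23.848)²/23.848 = 9.935104/23.848 = 0.417
≥3: (29 − 29.568)²/29.568 = 0.322624/29.568 = 0.011
Sum = 1.44
df = 2. Since 1.44 < 5.991, we do not reject H₀.

1.44; do not reject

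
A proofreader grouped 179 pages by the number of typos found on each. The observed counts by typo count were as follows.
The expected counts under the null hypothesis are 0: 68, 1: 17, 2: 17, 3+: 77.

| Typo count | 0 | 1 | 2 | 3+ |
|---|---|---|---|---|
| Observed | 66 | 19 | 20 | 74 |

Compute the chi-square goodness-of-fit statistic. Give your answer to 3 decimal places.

χ² = (66−68)²/68 + (19−17)²/17 + (20−17)²/17 + (74−77)²/77
   = 0.0588 + 0.2353 + 0.5294 + 0.1169
Sum = 0.940

0.940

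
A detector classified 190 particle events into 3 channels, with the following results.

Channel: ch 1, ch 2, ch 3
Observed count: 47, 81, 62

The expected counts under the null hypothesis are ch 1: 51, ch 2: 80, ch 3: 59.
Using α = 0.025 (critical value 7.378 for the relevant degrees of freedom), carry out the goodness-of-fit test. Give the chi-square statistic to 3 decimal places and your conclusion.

ch 1: (47 − 51)²/51 = 16/51 = 0.3137
ch 2: (81 − 80)²/80 = 1/80 = 0.0125
ch 3: (62 − 59)²/59 = 9/59 = 0.1525
Sum = 0.479
df = 2. Since 0.479 < 7.378, we do not reject H₀.

0.479; do not reject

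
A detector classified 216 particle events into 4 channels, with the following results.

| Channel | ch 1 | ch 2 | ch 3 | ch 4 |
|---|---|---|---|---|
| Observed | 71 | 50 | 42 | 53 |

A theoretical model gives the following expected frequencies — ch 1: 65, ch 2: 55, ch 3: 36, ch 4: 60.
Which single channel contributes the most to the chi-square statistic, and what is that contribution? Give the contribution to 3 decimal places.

χ² = (71−65)²/65 + (50−55)²/55 + (42−36)²/36 + (53−60)²/60
   = 0.5538 + 0.4545 + 1.0000 + 0.8167
The largest term is for ch 3: 1.000.

ch 3, 1.000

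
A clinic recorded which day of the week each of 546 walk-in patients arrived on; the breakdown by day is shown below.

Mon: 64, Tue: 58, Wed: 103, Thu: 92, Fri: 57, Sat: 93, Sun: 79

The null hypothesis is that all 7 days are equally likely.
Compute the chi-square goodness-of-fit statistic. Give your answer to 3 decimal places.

26.718

Expected count for each of the 7 categories: 546/7 = 78.
cat         O        E   (O−E)²/E
Mon        64       78     2.5128
Tue        58       78     5.1282
Wed       103       78     8.0128
Thu        92       78     2.5128
Fri        57       78     5.6538
Sat        93       78     2.8846
Sun        79       78     0.0128
Sum = 26.718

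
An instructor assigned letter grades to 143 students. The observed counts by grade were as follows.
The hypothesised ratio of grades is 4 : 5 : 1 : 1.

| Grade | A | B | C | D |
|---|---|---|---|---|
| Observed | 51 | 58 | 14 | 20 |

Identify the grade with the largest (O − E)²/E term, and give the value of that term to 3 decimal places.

D, 3.769

Ratio total = 11. Expected counts: 143×4/11 = 52, 143×5/11 = 65, 143×1/11 = 13, 143×1/11 = 13.
A: (51 − 52)²/52 = 1/52 = 0.0192
B: (58 − 65)²/65 = 49/65 = 0.7538
C: (14 − 13)²/13 = 1/13 = 0.0769
D: (20 − 13)²/13 = 49/13 = 3.7692
The largest term is for D: 3.769.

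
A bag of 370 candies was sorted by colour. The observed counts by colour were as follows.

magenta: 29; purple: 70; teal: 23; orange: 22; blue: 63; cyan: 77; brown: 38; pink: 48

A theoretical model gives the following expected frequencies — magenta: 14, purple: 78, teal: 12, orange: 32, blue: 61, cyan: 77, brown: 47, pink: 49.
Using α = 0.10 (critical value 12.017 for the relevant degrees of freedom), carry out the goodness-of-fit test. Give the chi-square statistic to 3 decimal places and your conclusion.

χ² = (29−14)²/14 + (70−78)²/78 + (23−12)²/12 + (22−32)²/32 + (63−61)²/61 + (77−77)²/77 + (38−47)²/47 + (48−49)²/49
   = 16.0714 + 0.8205 + 10.0833 + 3.1250 + 0.0656 + 0.0000 + 1.7234 + 0.0204
Sum = 31.910
df = 7. Since 31.910 > 12.017, we reject H₀.

31.910; reject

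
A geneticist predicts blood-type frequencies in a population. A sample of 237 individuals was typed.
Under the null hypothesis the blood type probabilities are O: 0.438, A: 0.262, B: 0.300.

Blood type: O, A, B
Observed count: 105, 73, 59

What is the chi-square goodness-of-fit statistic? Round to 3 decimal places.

3.988

Expected counts E_i = n·p_i: 237×0.438 = 103.806, 237×0.262 = 62.094, 237×0.300 = 71.1.
χ² = (105−103.806)²/103.806 + (73−62.094)²/62.094 + (59−71.1)²/71.1
   = 0.0137 + 1.9155 + 2.0592
Sum = 3.988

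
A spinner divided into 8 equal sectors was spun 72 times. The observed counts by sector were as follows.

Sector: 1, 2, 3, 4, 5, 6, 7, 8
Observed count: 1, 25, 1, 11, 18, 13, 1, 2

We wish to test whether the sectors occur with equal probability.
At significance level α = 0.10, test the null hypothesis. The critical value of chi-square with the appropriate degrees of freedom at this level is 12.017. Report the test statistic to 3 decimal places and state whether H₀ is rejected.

66.444; reject

Expected count for each of the 8 categories: 72/8 = 9.
1: (1 − 9)²/9 = 64/9 = 7.1111
2: (25 − 9)²/9 = 256/9 = 28.4444
3: (1 − 9)²/9 = 64/9 = 7.1111
4: (11 − 9)²/9 = 4/9 = 0.4444
5: (18 − 9)²/9 = 81/9 = 9.0000
6: (13 − 9)²/9 = 16/9 = 1.7778
7: (1 − 9)²/9 = 64/9 = 7.1111
8: (2 − 9)²/9 = 49/9 = 5.4444
Sum = 66.444
df = 7. Since 66.444 > 12.017, we reject H₀.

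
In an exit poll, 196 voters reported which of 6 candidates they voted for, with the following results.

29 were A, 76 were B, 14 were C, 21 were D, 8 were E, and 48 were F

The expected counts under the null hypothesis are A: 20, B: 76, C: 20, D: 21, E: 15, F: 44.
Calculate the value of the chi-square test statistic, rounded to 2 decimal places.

9.48

χ² = (29−20)²/20 + (76−76)²/76 + (14−20)²/20 + (21−21)²/21 + (8−15)²/15 + (48−44)²/44
   = 4.050 + 0.000 + 1.800 + 0.000 + 3.267 + 0.364
Sum = 9.48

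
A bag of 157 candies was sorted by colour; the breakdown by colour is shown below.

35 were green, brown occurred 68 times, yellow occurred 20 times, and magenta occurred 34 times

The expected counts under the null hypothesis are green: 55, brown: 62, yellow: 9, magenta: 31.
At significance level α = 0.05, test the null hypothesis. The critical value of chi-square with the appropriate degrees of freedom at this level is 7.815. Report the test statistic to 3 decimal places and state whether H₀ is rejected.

χ² = (35−55)²/55 + (68−62)²/62 + (20−9)²/9 + (34−31)²/31
   = 7.2727 + 0.5806 + 13.4444 + 0.2903
Sum = 21.588
df = 3. Since 21.588 > 7.815, we reject H₀.

21.588; reject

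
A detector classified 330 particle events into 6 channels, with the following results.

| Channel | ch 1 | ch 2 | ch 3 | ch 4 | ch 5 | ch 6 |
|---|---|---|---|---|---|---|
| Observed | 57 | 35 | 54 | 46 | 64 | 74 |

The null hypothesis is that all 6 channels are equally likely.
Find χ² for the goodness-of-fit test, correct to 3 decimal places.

16.873

Under H₀ each category has probability 1/6, so each expected count is 330/6 = 55.
ch 1: (57 − 55)²/55 = 4/55 = 0.0727
ch 2: (35 − 55)²/55 = 400/55 = 7.2727
ch 3: (54 − 55)²/55 = 1/55 = 0.0182
ch 4: (46 − 55)²/55 = 81/55 = 1.4727
ch 5: (64 − 55)²/55 = 81/55 = 1.4727
ch 6: (74 − 55)²/55 = 361/55 = 6.5636
Sum = 16.873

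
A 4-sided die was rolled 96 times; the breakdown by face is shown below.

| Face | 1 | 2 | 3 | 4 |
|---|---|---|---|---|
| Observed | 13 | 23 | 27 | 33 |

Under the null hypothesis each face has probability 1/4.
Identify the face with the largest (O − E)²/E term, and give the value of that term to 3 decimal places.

Expected count for each of the 4 categories: 96/4 = 24.
χ² = (13−24)²/24 + (23−24)²/24 + (27−24)²/24 + (33−24)²/24
   = 5.0417 + 0.0417 + 0.3750 + 3.3750
The largest term is for 1: 5.042.

1, 5.042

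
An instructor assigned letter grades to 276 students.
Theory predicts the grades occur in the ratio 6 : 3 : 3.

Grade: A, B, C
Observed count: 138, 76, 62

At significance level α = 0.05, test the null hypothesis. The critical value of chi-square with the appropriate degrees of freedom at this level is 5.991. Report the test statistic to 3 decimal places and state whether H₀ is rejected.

1.420; do not reject

Ratio total = 12. Expected counts: 276×6/12 = 138, 276×3/12 = 69, 276×3/12 = 69.
A: (138 − 138)²/138 = 0/138 = 0.0000
B: (76 − 69)²/69 = 49/69 = 0.7101
C: (62 − 69)²/69 = 49/69 = 0.7101
Sum = 1.420
df = 2. Since 1.420 < 5.991, we do not reject H₀.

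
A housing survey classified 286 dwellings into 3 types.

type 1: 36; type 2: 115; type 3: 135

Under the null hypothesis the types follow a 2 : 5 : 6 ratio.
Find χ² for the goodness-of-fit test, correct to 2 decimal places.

Ratio total = 13. Expected counts: 286×2/13 = 44, 286×5/13 = 110, 286×6/13 = 132.
cat         O        E   (O−E)²/E
type 1     36       44      1.455
type 2    115      110      0.227
type 3    135      132      0.068
Sum = 1.75

1.75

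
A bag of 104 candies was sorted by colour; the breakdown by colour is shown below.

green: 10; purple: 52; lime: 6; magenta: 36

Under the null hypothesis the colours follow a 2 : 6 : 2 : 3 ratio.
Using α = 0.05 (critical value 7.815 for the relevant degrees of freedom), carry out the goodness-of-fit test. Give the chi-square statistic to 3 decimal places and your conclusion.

Ratio total = 13. Expected counts: 104×2/13 = 16, 104×6/13 = 48, 104×2/13 = 16, 104×3/13 = 24.
cat          O        E   (O−E)²/E
green       10       16     2.2500
purple      52       48     0.3333
lime         6       16     6.2500
magenta     36       24     6.0000
Sum = 14.833
df = 3. Since 14.833 > 7.815, we reject H₀.

14.833; reject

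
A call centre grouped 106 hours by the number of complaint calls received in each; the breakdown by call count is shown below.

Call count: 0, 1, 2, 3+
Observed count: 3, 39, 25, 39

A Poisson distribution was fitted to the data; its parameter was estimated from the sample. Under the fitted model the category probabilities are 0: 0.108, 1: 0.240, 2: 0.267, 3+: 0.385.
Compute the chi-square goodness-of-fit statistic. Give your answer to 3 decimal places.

Expected counts E_i = n·p_i: 106×0.108 = 11.448, 106×0.240 = 25.44, 106×0.267 = 28.302, 106×0.385 = 40.81.
0: (3 − 11.448)²/11.448 = 71.368704/11.448 = 6.2342
1: (39 − 25.44)²/25.44 = 183.8736/25.44 = 7.2277
2: (25 − 28.302)²/28.302 = 10.903204/28.302 = 0.3852
3+: (39 − 40.81)²/40.81 = 3.2761/40.81 = 0.0803
Sum = 13.927

13.927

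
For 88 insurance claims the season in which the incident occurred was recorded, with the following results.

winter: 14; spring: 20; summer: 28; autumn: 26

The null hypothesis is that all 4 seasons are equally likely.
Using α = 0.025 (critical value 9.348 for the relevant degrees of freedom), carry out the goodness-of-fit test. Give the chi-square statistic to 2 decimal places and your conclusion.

5.45; do not reject

Under H₀ each category has probability 1/4, so each expected count is 88/4 = 22.
χ² = (14−22)²/22 + (20−22)²/22 + (28−22)²/22 + (26−22)²/22
   = 2.909 + 0.182 + 1.636 + 0.727
Sum = 5.45
df = 3. Since 5.45 < 9.348, we do not reject H₀.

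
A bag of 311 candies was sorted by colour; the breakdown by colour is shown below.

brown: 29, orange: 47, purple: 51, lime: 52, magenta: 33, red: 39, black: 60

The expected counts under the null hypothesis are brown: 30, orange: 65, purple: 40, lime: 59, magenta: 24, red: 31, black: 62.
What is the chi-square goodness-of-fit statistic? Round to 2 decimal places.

cat          O        E   (O−E)²/E
brown       29       30      0.033
orange      47       65      4.985
purple      51       40      3.025
lime        52       59      0.831
magenta     33       24      3.375
red         39       31      2.065
black       60       62      0.065
Sum = 14.38

14.38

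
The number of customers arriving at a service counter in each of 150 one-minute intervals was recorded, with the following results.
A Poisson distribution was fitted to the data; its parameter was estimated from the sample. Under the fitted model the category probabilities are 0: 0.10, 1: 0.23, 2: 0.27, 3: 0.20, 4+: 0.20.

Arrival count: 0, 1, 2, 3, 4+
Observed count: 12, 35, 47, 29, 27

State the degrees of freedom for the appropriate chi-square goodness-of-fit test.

There are k = 5 categories and 1 parameter estimated from the data, so df = 5 − 1 − 1 = 3.

3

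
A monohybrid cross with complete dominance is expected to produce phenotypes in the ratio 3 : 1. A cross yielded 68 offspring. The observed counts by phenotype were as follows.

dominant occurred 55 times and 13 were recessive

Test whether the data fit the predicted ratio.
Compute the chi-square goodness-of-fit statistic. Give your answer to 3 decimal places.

Ratio total = 4. Expected counts: 68×3/4 = 51, 68×1/4 = 17.
χ² = (55−51)²/51 + (13−17)²/17
   = 0.3137 + 0.9412
Sum = 1.255

1.255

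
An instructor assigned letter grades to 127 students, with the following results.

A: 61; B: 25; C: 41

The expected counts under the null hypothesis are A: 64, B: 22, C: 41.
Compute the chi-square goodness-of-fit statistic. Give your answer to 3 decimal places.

0.550

χ² = (61−64)²/64 + (25−22)²/22 + (41−41)²/41
   = 0.1406 + 0.4091 + 0.0000
Sum = 0.550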